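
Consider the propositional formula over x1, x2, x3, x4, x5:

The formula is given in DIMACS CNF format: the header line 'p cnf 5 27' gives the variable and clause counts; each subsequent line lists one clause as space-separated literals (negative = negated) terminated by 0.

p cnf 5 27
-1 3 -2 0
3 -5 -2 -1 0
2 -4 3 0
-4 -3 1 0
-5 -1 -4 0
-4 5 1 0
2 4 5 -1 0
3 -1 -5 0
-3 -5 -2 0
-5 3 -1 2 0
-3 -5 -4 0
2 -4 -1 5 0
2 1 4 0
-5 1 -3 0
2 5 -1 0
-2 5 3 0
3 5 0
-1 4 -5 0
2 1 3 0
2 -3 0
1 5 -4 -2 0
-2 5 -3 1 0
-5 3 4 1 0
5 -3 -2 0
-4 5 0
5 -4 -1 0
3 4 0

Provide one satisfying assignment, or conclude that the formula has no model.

x1=False,  x2=True,  x3=False,  x4=True,  x5=True

Branch on x3: set x3 = False.
The clause (x5) is unit, so x5 = True.
The clause (¬x1) is unit, so x1 = False.
The clause (x2) is unit, so x2 = True.
The clause (x4) is unit, so x4 = True.
Every clause now holds.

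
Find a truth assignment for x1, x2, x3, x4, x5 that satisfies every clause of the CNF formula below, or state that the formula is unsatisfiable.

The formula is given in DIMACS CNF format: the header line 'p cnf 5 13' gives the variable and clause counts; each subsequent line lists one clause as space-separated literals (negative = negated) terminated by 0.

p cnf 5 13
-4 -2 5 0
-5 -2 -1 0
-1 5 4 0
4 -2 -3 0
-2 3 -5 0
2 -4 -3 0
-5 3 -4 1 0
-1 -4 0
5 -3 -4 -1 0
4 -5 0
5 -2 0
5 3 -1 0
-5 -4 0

Case x1 = False:
Case x4 = False:
Unit clause (¬x5) forces x5 = False.
Unit clause (¬x2) forces x2 = False.
Every clause is now satisfied; x3 is unconstrained.

x1=False,  x2=False,  x3=False,  x4=False,  x5=False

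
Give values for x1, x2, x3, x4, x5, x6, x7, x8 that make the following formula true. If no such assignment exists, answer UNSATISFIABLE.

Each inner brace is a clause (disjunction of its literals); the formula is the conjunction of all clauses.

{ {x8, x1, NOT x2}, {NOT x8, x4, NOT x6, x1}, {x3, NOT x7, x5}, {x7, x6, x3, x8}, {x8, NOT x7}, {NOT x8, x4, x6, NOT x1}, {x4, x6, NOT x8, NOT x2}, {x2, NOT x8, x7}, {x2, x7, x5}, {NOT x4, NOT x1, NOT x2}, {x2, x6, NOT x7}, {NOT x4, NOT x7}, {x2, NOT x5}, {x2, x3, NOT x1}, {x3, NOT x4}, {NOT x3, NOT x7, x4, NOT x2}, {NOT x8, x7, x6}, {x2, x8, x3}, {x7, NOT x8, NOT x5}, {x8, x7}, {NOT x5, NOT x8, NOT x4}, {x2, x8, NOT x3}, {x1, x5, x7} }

x1=true, x2=false, x3=true, x4=false, x5=false, x6=true, x7=true, x8=true

Case x8 = true:
Case x2 = false:
From the singleton clause (x7), x7 = true.
From the singleton clause (x6), x6 = true.
From the singleton clause (NOT x4), x4 = false.
From the singleton clause (x1), x1 = true.
From the singleton clause (NOT x5), x5 = false.
From the singleton clause (x3), x3 = true.
This assignment satisfies each clause.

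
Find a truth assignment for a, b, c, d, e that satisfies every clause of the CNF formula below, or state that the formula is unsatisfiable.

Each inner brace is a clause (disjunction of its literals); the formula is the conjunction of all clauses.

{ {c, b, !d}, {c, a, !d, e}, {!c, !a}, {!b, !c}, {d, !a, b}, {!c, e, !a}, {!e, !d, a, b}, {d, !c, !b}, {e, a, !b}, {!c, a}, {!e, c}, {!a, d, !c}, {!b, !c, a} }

a=true, b=true, c=false, d=true, e=false

Branch on c: set c = false.
Unit clause (!e) forces e = false.
Branch on b: set b = true.
Unit clause (a) forces a = true.
All clauses hold; d can take either value.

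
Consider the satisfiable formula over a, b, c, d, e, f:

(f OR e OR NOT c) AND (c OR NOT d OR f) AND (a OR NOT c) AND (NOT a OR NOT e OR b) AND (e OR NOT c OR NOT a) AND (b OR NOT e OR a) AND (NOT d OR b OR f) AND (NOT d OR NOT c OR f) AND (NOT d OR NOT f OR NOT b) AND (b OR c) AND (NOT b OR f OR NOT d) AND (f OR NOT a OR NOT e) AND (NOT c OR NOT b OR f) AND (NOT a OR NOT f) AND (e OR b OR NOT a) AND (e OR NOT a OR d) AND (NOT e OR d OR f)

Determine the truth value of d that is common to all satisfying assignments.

False

Suppose d = true.
Case c = true:
From the singleton clause (a), a = true.
From the singleton clause (e), e = true.
From the singleton clause (b), b = true.
From the singleton clause (f), f = true.
But (NOT f) is also a unit clause — contradiction.
So c must be the other value — set c = false.
From the singleton clause (f), f = true.
From the singleton clause (NOT b), b = false.
But (b) is also a unit clause — contradiction.
Neither c = true nor c = false works.
So every satisfying assignment has d = False.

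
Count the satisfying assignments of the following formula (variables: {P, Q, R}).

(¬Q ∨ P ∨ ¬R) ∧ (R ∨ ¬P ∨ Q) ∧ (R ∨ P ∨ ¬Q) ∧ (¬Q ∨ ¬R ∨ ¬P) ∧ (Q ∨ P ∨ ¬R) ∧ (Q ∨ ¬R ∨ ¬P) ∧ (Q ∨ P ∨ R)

There are 2^3 = 8 truth assignments over (P, Q, R).
Check each against the 7 clauses (columns in the order P, Q, R):
  F F F  ✗ fails (Q ∨ P ∨ R)
  F F T  ✗ fails (Q ∨ P ∨ ¬R)
  F T F  ✗ fails (R ∨ P ∨ ¬Q)
  F T T  ✗ fails (¬Q ∨ P ∨ ¬R)
  T F F  ✗ fails (R ∨ ¬P ∨ Q)
  T F T  ✗ fails (Q ∨ ¬R ∨ ¬P)
  T T F  ✓ satisfies all
  T T T  ✗ fails (¬Q ∨ ¬R ∨ ¬P)
1 of the 8 rows is a model.

1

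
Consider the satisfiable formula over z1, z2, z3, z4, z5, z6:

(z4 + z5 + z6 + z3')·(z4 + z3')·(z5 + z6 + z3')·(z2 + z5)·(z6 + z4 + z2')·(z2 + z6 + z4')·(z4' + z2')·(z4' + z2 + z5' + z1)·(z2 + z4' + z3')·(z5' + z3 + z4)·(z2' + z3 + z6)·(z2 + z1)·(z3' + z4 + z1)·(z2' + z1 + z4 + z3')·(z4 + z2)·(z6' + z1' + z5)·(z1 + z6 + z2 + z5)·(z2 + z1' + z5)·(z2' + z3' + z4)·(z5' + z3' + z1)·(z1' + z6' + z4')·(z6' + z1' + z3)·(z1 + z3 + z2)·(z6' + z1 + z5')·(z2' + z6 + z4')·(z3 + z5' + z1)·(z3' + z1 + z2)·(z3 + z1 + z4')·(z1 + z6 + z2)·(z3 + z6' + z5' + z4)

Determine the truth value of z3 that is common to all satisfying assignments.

Suppose z3 = 1.
From the singleton clause (z4), z4 = 1.
From the singleton clause (z2'), z2 = 0.
Now (z2) is unsatisfied and unit — conflict.
So every satisfying assignment has z3 = False.

False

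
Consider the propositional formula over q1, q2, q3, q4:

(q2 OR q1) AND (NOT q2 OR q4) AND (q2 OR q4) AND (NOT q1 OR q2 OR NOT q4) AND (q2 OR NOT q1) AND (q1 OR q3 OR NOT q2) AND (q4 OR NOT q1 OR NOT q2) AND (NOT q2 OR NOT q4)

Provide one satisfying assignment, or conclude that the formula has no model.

Suppose q2 = true.
(q4) alone gives q4 = true.
Now (NOT q4) is unsatisfied and unit — conflict.
Backtrack on q2: now try q2 = false.
(q1) alone gives q1 = true.
Now (NOT q1) is unsatisfied and unit — conflict.
Either choice for q2 ends in contradiction.

UNSATISFIABLE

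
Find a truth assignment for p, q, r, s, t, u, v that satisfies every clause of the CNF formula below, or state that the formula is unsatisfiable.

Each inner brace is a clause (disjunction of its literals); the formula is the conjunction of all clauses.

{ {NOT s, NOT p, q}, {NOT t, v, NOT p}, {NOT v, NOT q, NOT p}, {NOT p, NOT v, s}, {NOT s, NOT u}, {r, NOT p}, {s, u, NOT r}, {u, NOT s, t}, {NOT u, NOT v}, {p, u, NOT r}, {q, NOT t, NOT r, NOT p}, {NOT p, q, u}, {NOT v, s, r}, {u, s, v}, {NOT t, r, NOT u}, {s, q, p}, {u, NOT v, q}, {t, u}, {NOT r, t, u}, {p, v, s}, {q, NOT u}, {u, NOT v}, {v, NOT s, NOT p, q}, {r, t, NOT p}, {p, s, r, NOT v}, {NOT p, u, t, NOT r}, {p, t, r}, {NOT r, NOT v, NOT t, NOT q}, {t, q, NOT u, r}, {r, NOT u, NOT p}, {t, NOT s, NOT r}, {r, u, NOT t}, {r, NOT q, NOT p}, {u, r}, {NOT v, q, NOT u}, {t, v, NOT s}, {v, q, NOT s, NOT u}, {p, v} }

Case s = false:
Case p = true:
(NOT v) alone gives v = false.
(NOT t) alone gives t = false.
(r) alone gives r = true.
(u) alone gives u = true.
(q) alone gives q = true.
All clauses are satisfied.

p ↦ true,  q ↦ true,  r ↦ true,  s ↦ false,  t ↦ false,  u ↦ true,  v ↦ false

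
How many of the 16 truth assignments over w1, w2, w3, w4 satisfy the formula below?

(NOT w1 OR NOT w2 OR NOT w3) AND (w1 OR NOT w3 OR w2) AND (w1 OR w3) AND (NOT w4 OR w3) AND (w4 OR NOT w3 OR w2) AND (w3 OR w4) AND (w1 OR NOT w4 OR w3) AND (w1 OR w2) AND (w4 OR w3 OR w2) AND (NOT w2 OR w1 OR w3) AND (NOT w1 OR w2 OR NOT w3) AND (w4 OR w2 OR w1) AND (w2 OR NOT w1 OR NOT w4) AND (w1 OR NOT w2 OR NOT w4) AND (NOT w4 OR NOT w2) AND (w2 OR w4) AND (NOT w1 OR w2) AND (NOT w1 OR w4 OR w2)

1

There are 2^4 = 16 truth assignments over (w1, w2, w3, w4).
Check each against the 18 clauses (columns in the order w1, w2, w3, w4):
  F F F F  ✗ fails (w1 OR w3)
  F F F T  ✗ fails (w1 OR w3)
  F F T F  ✗ fails (w1 OR NOT w3 OR w2)
  F F T T  ✗ fails (w1 OR NOT w3 OR w2)
  F T F F  ✗ fails (w1 OR w3)
  F T F T  ✗ fails (w1 OR w3)
  F T T F  ✓ satisfies all
  F T T T  ✗ fails (w1 OR NOT w2 OR NOT w4)
  T F F F  ✗ fails (w3 OR w4)
  T F F T  ✗ fails (NOT w4 OR w3)
  T F T F  ✗ fails (w4 OR NOT w3 OR w2)
  T F T T  ✗ fails (NOT w1 OR w2 OR NOT w3)
  T T F F  ✗ fails (w3 OR w4)
  T T F T  ✗ fails (NOT w4 OR w3)
  T T T F  ✗ fails (NOT w1 OR NOT w2 OR NOT w3)
  T T T T  ✗ fails (NOT w1 OR NOT w2 OR NOT w3)
1 of the 16 rows is a model.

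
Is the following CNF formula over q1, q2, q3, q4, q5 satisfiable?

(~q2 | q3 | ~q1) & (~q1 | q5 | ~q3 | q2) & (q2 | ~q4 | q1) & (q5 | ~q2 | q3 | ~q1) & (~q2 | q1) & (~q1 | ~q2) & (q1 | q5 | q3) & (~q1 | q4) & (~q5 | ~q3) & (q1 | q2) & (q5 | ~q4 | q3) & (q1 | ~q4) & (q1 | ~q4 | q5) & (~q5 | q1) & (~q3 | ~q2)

Suppose q2 = 0.
The clause (q1) is unit, so q1 = 1.
The clause (q4) is unit, so q4 = 1.
Suppose q5 = 1.
The clause (~q3) is unit, so q3 = 0.
Every clause now holds.
A satisfying assignment: q1 ↦ 1; q2 ↦ 0; q3 ↦ 0; q4 ↦ 1; q5 ↦ 1.

Yes, satisfiable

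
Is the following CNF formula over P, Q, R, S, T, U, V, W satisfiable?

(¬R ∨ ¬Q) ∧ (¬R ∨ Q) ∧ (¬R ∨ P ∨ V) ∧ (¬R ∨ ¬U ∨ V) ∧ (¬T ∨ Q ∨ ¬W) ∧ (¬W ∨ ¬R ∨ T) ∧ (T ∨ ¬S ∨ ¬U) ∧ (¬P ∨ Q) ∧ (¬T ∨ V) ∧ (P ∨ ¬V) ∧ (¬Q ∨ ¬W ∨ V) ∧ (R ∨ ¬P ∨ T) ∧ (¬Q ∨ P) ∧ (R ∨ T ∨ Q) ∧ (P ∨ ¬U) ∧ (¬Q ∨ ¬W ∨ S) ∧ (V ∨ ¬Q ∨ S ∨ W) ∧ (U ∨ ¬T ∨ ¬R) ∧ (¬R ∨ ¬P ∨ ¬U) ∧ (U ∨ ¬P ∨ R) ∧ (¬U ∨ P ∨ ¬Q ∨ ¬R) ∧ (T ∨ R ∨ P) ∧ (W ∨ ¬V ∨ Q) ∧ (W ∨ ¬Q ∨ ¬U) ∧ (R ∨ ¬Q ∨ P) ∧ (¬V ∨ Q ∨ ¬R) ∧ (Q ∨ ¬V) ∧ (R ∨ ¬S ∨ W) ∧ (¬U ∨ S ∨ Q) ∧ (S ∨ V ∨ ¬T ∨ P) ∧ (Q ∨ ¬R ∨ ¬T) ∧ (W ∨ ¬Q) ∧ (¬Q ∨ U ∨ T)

Case R = False:
Case P = True:
Unit clause (Q) forces Q = True.
Unit clause (T) forces T = True.
Unit clause (V) forces V = True.
Unit clause (U) forces U = True.
Unit clause (W) forces W = True.
Unit clause (S) forces S = True.
Every clause now holds.
A satisfying assignment: P ↦ True; Q ↦ True; R ↦ False; S ↦ True; T ↦ True; U ↦ True; V ↦ True; W ↦ True.

Yes, satisfiable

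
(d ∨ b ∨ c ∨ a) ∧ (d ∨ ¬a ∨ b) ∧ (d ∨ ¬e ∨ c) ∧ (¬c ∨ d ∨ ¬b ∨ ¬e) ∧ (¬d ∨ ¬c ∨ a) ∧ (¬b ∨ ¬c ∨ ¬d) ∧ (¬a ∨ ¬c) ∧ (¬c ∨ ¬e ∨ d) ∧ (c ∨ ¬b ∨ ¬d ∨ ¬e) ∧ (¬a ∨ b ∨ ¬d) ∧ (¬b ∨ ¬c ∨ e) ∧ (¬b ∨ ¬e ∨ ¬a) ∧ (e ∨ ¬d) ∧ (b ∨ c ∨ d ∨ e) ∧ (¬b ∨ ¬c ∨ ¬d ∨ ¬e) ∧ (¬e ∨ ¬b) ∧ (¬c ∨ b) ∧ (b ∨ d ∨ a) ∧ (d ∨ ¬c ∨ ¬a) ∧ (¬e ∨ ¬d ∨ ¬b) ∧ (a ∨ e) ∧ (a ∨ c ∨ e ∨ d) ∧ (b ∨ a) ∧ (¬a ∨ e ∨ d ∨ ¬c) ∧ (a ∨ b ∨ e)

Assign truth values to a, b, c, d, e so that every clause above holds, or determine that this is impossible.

Try a = True.
Unit clause (¬c) forces c = False.
Try d = False.
Unit clause (b) forces b = True.
Unit clause (¬e) forces e = False.
Every clause now holds.

a: True; b: True; c: False; d: False; e: False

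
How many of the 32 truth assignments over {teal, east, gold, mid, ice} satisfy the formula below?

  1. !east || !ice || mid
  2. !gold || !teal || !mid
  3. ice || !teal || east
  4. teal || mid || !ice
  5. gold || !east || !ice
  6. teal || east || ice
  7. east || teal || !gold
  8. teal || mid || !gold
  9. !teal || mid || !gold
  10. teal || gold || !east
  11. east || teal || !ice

6

There are 2^5 = 32 truth assignments over (teal, east, gold, mid, ice).
Split on teal. With teal = true, the clauses containing teal are satisfied and !teal drops from the rest; 4 of the 2^4 = 16 assignments to the other variables satisfy what remains.
With teal = false, by the same count on the reduced clause set, 2 assignments work.
(One model: teal=F, east=T, gold=T, mid=T, ice=F.)
Total: 4 + 2 = 6.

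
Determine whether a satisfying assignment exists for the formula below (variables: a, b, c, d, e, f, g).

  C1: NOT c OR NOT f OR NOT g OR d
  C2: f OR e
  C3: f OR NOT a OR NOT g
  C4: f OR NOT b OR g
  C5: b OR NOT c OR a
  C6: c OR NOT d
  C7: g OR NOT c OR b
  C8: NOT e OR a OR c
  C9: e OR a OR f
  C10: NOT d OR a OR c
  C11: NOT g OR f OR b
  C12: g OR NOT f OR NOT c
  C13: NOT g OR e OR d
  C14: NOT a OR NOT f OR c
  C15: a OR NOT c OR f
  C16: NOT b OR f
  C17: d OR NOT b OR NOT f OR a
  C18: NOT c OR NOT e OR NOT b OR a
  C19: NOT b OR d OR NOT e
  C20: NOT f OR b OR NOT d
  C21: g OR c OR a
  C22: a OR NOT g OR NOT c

Yes

Branch on f: set f = true.
Branch on c: set c = true.
The clause (g) is unit, so g = true.
The clause (d) is unit, so d = true.
The clause (b) is unit, so b = true.
The clause (a) is unit, so a = true.
Every clause is now satisfied; e is unconstrained.
A satisfying assignment: a=true,  b=true,  c=true,  d=true,  e=false,  f=true,  g=true.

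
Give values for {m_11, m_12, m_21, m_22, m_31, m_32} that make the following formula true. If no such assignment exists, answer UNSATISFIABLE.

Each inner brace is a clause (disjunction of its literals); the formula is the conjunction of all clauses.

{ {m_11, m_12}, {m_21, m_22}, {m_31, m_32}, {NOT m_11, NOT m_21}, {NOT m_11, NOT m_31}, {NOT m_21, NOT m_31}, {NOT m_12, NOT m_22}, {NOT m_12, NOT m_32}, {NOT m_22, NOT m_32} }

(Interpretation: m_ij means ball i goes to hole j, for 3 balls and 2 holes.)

Branch on m_11: set m_11 = true.
The clause (NOT m_21) is unit, so m_21 = false.
The clause (m_22) is unit, so m_22 = true.
The clause (NOT m_31) is unit, so m_31 = false.
The clause (m_32) is unit, so m_32 = true.
That conflicts with the unit clause (NOT m_32).
So m_11 must be the other value — set m_11 = false.
The clause (m_12) is unit, so m_12 = true.
The clause (NOT m_22) is unit, so m_22 = false.
The clause (m_21) is unit, so m_21 = true.
The clause (NOT m_31) is unit, so m_31 = false.
The clause (m_32) is unit, so m_32 = true.
That conflicts with the unit clause (NOT m_32).
Both values of m_11 lead to a conflict.

UNSATISFIABLE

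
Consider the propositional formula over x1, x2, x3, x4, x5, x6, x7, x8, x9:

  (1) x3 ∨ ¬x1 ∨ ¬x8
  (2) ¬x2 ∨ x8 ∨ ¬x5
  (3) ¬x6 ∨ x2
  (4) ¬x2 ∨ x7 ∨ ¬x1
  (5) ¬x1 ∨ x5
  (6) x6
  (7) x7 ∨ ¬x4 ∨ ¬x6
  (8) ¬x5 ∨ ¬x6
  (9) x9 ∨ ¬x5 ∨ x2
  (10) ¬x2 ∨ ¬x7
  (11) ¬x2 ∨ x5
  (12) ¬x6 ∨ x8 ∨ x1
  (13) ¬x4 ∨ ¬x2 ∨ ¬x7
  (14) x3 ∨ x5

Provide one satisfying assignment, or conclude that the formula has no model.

UNSATISFIABLE

The clause (x6) is unit, so x6 = True.
The clause (x2) is unit, so x2 = True.
The clause (¬x5) is unit, so x5 = False.
That conflicts with the unit clause (x5).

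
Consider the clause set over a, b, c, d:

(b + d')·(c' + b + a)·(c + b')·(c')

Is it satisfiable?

From the singleton clause (c'), c = 0.
From the singleton clause (b'), b = 0.
From the singleton clause (d'), d = 0.
No clause remains; a is free.
A satisfying assignment: a ↦ 0,  b ↦ 0,  c ↦ 0,  d ↦ 0.

Yes, satisfiable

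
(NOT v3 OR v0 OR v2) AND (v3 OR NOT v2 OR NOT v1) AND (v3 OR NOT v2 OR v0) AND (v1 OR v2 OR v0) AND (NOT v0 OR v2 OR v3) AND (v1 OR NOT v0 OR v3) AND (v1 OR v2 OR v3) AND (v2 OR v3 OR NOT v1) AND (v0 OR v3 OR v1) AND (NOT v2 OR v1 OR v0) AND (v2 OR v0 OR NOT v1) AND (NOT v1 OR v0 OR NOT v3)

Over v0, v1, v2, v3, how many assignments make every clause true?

There are 2^4 = 16 truth assignments over (v0, v1, v2, v3).
Check each against the 12 clauses (columns in the order v0, v1, v2, v3):
  F F F F  ✗ fails (v1 OR v2 OR v0)
  F F F T  ✗ fails (NOT v3 OR v0 OR v2)
  F F T F  ✗ fails (v3 OR NOT v2 OR v0)
  F F T T  ✗ fails (NOT v2 OR v1 OR v0)
  F T F F  ✗ fails (v2 OR v3 OR NOT v1)
  F T F T  ✗ fails (NOT v3 OR v0 OR v2)
  F T T F  ✗ fails (v3 OR NOT v2 OR NOT v1)
  F T T T  ✗ fails (NOT v1 OR v0 OR NOT v3)
  T F F F  ✗ fails (NOT v0 OR v2 OR v3)
  T F F T  ✓ satisfies all
  T F T F  ✗ fails (v1 OR NOT v0 OR v3)
  T F T T  ✓ satisfies all
  T T F F  ✗ fails (NOT v0 OR v2 OR v3)
  T T F T  ✓ satisfies all
  T T T F  ✗ fails (v3 OR NOT v2 OR NOT v1)
  T T T T  ✓ satisfies all
4 of the 16 rows are models.

4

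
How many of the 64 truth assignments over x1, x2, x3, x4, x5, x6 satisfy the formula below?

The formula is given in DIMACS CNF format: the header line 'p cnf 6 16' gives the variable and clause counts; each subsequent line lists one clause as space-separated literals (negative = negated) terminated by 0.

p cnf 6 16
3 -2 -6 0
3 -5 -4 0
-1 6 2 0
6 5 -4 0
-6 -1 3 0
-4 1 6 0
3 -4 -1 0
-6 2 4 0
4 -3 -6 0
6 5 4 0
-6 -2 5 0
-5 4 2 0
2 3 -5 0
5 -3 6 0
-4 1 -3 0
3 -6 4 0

There are 2^6 = 64 truth assignments over (x1, x2, x3, x4, x5, x6).
Split on x5. With x5 = True, the clauses containing x5 are satisfied and ¬x5 drops from the rest; 7 of the 2^5 = 32 assignments to the other variables satisfy what remains.
With x5 = False, by the same count on the reduced clause set, 2 assignments work.
Total: 7 + 2 = 9.

9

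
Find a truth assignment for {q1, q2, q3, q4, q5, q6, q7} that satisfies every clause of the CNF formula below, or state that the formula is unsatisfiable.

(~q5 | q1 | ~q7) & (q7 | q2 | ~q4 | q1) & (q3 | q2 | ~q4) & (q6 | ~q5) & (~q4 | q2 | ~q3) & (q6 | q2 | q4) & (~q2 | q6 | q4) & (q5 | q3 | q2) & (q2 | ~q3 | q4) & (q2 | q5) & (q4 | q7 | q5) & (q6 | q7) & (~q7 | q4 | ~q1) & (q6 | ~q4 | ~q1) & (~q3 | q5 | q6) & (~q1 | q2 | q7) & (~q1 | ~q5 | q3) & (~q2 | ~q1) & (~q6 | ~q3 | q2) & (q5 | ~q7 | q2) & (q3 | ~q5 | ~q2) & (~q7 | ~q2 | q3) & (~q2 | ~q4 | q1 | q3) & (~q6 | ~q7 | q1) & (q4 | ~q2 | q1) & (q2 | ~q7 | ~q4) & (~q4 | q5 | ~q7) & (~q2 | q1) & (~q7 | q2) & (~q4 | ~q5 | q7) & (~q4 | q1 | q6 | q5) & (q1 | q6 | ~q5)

q1=0, q2=0, q3=0, q4=0, q5=1, q6=1, q7=0

Suppose q6 = 1.
Suppose q2 = 0.
From the singleton clause (q5), q5 = 1.
From the singleton clause (~q3), q3 = 0.
From the singleton clause (~q4), q4 = 0.
From the singleton clause (~q1), q1 = 0.
From the singleton clause (~q7), q7 = 0.
This assignment satisfies each clause.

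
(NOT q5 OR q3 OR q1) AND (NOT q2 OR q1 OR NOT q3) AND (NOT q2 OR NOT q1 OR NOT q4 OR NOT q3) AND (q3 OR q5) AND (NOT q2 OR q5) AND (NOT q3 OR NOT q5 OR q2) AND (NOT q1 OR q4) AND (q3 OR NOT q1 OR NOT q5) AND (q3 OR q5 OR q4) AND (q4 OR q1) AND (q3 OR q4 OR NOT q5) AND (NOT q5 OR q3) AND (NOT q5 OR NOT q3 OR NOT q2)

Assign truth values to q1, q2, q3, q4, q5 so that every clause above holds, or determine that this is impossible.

q1=false; q2=false; q3=true; q4=true; q5=false

Try q3 = true.
Try q2 = false.
(NOT q5) alone gives q5 = false.
Try q1 = false.
(q4) alone gives q4 = true.
Every clause now holds.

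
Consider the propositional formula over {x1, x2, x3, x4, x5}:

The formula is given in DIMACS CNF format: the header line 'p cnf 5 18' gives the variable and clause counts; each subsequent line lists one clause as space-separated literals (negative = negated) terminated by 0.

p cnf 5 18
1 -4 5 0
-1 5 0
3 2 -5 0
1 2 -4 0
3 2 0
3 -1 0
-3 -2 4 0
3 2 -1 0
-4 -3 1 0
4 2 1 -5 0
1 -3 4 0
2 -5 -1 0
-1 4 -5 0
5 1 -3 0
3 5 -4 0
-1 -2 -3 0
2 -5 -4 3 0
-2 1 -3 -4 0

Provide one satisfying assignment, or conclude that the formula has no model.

x1 ↦ False,  x2 ↦ True,  x3 ↦ False,  x4 ↦ False,  x5 ↦ True

Case x1 = False:
Case x4 = False:
(¬x3) alone gives x3 = False.
(x2) alone gives x2 = True.
All clauses hold; x5 can take either value.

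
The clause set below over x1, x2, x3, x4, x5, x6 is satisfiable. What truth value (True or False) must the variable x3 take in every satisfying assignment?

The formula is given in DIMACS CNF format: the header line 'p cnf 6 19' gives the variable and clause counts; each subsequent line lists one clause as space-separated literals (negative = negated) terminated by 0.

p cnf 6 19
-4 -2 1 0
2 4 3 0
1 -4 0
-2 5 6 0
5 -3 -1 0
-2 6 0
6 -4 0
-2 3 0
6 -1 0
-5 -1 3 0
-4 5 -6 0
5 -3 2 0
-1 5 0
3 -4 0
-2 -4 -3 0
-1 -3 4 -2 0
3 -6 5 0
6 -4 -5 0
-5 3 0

Suppose x3 = False.
Unit clause (¬x2) forces x2 = False.
Unit clause (x4) forces x4 = True.
Now (¬x4) is unsatisfied and unit — conflict.
So every satisfying assignment has x3 = True.

True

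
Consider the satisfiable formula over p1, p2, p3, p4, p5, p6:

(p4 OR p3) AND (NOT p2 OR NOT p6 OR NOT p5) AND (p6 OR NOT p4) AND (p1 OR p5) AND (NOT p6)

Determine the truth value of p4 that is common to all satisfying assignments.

False

Suppose p4 = true.
Unit clause (p6) forces p6 = true.
But (NOT p6) is also a unit clause — contradiction.
So every satisfying assignment has p4 = False.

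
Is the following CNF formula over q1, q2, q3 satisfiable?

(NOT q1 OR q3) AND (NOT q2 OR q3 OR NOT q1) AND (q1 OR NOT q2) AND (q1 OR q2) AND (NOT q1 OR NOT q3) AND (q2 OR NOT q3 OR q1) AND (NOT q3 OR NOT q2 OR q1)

No, unsatisfiable

Try q1 = false.
The clause (NOT q2) is unit, so q2 = false.
That conflicts with the unit clause (q2).
Undo q1 and try q1 = true.
The clause (q3) is unit, so q3 = true.
That conflicts with the unit clause (NOT q3).
Neither q1 = true nor q1 = false works.
No assignment satisfies every clause.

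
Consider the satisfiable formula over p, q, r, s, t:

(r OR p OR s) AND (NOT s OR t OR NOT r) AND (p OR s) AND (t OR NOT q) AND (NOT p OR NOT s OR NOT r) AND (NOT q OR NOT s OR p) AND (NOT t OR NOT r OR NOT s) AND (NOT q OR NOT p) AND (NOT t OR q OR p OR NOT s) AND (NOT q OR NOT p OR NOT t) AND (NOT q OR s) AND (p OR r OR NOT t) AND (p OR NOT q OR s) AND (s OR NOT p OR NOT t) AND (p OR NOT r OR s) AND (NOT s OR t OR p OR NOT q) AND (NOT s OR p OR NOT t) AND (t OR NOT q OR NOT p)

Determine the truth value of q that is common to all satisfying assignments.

Suppose q = true.
The clause (t) is unit, so t = true.
The clause (NOT p) is unit, so p = false.
The clause (s) is unit, so s = true.
That conflicts with the unit clause (NOT s).
So every satisfying assignment has q = False.

False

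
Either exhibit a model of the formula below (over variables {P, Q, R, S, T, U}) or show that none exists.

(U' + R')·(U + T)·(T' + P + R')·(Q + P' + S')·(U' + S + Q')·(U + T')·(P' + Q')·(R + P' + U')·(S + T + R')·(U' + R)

Suppose U = 0.
The clause (T) is unit, so T = 1.
That conflicts with the unit clause (T').
Undo U and try U = 1.
The clause (R') is unit, so R = 0.
That conflicts with the unit clause (R).
Neither U = 1 nor U = 0 works.

UNSATISFIABLE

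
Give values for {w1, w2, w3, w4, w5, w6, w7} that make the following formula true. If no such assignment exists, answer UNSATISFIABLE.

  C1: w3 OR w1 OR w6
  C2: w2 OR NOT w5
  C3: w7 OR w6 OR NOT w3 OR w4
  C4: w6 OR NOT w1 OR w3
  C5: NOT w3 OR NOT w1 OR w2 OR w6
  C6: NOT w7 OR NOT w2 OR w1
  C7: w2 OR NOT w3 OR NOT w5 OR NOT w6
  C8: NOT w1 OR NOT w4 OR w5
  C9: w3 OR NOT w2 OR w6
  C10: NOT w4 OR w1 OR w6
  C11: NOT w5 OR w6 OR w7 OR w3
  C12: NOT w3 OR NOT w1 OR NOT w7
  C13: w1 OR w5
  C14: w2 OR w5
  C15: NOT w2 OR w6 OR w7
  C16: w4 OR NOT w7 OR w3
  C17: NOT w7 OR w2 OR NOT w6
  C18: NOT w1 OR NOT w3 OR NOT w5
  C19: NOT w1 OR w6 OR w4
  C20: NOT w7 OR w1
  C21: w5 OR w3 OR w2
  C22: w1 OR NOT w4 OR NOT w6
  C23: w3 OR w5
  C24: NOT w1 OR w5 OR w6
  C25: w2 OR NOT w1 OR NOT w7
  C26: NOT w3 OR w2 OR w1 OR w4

w1: false,  w2: true,  w3: true,  w4: false,  w5: true,  w6: true,  w7: false

Try w2 = true.
Try w7 = false.
(w6) alone gives w6 = true.
Try w1 = false.
(w5) alone gives w5 = true.
(NOT w4) alone gives w4 = false.
No clause remains; w3 is free.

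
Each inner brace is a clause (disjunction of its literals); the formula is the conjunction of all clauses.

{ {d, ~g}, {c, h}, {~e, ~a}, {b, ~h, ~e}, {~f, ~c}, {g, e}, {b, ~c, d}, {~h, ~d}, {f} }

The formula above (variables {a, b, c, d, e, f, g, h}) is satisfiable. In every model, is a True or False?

False

Suppose a = 1.
Unit clause (~e) forces e = 0.
Unit clause (g) forces g = 1.
Unit clause (d) forces d = 1.
Unit clause (~h) forces h = 0.
Unit clause (c) forces c = 1.
Unit clause (~f) forces f = 0.
Now (f) is unsatisfied and unit — conflict.
So every satisfying assignment has a = False.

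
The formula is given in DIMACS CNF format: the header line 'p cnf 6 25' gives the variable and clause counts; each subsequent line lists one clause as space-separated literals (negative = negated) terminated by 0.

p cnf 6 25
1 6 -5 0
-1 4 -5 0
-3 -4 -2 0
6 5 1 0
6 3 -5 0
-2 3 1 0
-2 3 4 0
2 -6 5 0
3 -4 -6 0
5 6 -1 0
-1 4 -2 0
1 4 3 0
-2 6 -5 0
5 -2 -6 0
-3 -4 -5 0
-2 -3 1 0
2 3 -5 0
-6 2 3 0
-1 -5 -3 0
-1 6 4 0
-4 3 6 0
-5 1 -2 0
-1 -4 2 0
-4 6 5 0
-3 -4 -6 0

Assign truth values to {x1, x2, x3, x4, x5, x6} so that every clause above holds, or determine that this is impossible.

Case x1 = False:
Case x6 = True:
Case x2 = False:
The clause (x5) is unit, so x5 = True.
The clause (x3) is unit, so x3 = True.
The clause (¬x4) is unit, so x4 = False.
All clauses are satisfied.

x1=False; x2=False; x3=True; x4=False; x5=True; x6=True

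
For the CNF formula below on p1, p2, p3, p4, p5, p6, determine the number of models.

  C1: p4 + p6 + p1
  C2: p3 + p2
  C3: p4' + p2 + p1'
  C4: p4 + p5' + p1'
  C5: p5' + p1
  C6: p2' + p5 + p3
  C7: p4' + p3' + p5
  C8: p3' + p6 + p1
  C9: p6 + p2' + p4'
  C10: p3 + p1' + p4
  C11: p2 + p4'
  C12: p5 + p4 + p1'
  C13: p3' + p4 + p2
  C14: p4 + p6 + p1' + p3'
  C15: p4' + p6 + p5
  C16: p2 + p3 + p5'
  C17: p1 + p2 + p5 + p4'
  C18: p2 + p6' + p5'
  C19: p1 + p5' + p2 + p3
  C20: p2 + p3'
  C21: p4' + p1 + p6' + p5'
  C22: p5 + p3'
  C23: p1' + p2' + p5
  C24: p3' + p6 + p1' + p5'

2

There are 2^6 = 64 truth assignments over (p1, p2, p3, p4, p5, p6).
Split on p4. With p4 = 1, the clauses containing p4 are satisfied and p4' drops from the rest; 2 of the 2^5 = 32 assignments to the other variables satisfy what remains.
With p4 = 0, by the same count on the reduced clause set, 0 assignments work.
(One model: p1=T, p2=T, p3=F, p4=T, p5=T, p6=T.)
Total: 2 + 0 = 2.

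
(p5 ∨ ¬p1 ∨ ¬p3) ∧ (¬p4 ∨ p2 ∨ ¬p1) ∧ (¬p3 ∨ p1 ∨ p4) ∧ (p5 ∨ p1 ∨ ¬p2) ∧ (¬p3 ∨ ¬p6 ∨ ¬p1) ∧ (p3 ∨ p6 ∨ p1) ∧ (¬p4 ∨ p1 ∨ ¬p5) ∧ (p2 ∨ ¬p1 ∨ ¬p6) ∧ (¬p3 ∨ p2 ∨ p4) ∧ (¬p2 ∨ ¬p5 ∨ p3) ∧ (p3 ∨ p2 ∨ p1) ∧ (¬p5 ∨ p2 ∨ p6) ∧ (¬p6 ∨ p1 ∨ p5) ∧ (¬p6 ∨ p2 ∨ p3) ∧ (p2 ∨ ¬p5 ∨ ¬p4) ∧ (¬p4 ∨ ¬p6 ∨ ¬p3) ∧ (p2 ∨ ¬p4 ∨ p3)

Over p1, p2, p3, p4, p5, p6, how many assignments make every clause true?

8

There are 2^6 = 64 truth assignments over (p1, p2, p3, p4, p5, p6).
Split on p5. With p5 = True, the clauses containing p5 are satisfied and ¬p5 drops from the rest; 2 of the 2^5 = 32 assignments to the other variables satisfy what remains.
With p5 = False, by the same count on the reduced clause set, 6 assignments work.
Total: 2 + 6 = 8.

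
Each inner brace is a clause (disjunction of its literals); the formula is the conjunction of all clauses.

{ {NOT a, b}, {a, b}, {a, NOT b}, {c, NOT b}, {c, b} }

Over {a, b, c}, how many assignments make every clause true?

1

There are 2^3 = 8 truth assignments over (a, b, c).
Check each against the 5 clauses (columns in the order a, b, c):
  F F F  ✗ fails (a OR b)
  F F T  ✗ fails (a OR b)
  F T F  ✗ fails (a OR NOT b)
  F T T  ✗ fails (a OR NOT b)
  T F F  ✗ fails (NOT a OR b)
  T F T  ✗ fails (NOT a OR b)
  T T F  ✗ fails (c OR NOT b)
  T T T  ✓ satisfies all
1 of the 8 rows is a model.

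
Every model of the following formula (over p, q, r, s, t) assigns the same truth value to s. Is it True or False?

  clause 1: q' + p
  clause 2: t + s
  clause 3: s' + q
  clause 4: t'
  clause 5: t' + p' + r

True

Suppose s = 0.
From the singleton clause (t), t = 1.
But (t') is also a unit clause — contradiction.
So every satisfying assignment has s = True.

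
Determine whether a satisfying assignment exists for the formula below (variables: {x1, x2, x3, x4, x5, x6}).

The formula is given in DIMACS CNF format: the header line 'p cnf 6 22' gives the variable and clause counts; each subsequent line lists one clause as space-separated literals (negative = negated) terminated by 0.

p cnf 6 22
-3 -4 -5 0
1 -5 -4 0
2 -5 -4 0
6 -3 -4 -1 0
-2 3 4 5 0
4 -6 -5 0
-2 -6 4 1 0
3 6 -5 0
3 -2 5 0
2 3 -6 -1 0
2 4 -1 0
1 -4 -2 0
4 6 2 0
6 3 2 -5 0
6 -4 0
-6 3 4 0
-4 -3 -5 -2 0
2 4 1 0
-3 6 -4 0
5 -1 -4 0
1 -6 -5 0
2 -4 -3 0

Yes, satisfiable

Suppose x6 = False.
From the singleton clause (¬x4), x4 = False.
From the singleton clause (x2), x2 = True.
Suppose x3 = True.
Every clause is now satisfied; x1, x5 are unconstrained.
A satisfying assignment: x1 ↦ False, x2 ↦ True, x3 ↦ True, x4 ↦ False, x5 ↦ False, x6 ↦ False.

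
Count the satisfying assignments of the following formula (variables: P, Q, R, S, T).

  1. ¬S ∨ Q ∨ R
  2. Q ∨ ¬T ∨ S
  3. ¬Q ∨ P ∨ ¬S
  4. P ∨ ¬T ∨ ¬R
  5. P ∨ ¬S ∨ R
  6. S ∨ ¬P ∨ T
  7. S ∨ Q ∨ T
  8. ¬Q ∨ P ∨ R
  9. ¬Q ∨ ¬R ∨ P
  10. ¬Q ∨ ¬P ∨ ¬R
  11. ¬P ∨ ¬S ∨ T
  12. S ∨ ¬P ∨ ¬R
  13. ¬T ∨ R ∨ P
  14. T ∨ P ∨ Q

3

There are 2^5 = 32 truth assignments over (P, Q, R, S, T).
Split on Q. With Q = True, the clauses containing Q are satisfied and ¬Q drops from the rest; 2 of the 2^4 = 16 assignments to the other variables satisfy what remains.
With Q = False, by the same count on the reduced clause set, 1 assignment works.
(One model: P=T, Q=F, R=T, S=T, T=T.)
Total: 2 + 1 = 3.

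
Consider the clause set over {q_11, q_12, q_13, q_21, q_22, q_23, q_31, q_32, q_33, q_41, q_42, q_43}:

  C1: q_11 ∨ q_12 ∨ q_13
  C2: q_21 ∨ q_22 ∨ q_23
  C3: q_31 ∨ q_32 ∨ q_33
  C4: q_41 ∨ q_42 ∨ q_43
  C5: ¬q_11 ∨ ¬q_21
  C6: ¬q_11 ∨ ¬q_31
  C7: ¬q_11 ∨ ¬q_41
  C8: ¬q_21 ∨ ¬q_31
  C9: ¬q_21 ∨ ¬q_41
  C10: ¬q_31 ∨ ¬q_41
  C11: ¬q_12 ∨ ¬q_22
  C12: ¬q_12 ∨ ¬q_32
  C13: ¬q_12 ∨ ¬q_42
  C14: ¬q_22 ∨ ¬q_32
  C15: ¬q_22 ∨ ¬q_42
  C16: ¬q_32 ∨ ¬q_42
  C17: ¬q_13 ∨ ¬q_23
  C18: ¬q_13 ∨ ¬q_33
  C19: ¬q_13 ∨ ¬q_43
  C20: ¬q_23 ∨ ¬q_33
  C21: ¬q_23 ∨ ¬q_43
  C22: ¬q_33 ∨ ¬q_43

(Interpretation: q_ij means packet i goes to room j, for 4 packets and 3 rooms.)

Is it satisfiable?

Unsatisfiable

Case q_11 = False:
Case q_12 = True:
Unit clause (¬q_22) forces q_22 = False.
Unit clause (¬q_32) forces q_32 = False.
Unit clause (¬q_42) forces q_42 = False.
Case q_21 = True:
Unit clause (¬q_31) forces q_31 = False.
Unit clause (q_33) forces q_33 = True.
Unit clause (¬q_41) forces q_41 = False.
Unit clause (q_43) forces q_43 = True.
Now (¬q_43) is unsatisfied and unit — conflict.
That branch fails; take q_21 = False instead.
Unit clause (q_23) forces q_23 = True.
Unit clause (¬q_13) forces q_13 = False.
Unit clause (¬q_33) forces q_33 = False.
Unit clause (q_31) forces q_31 = True.
Unit clause (¬q_41) forces q_41 = False.
Unit clause (q_43) forces q_43 = True.
Now (¬q_43) is unsatisfied and unit — conflict.
Either choice for q_21 ends in contradiction.
That branch fails; take q_12 = False instead.
Unit clause (q_13) forces q_13 = True.
Unit clause (¬q_23) forces q_23 = False.
Unit clause (¬q_33) forces q_33 = False.
Unit clause (¬q_43) forces q_43 = False.
Case q_21 = True:
Unit clause (¬q_31) forces q_31 = False.
Unit clause (q_32) forces q_32 = True.
Unit clause (¬q_41) forces q_41 = False.
Unit clause (q_42) forces q_42 = True.
Now (¬q_42) is unsatisfied and unit — conflict.
That branch fails; take q_21 = False instead.
Unit clause (q_22) forces q_22 = True.
Unit clause (¬q_32) forces q_32 = False.
Unit clause (q_31) forces q_31 = True.
Unit clause (¬q_41) forces q_41 = False.
Unit clause (q_42) forces q_42 = True.
Now (¬q_42) is unsatisfied and unit — conflict.
Either choice for q_21 ends in contradiction.
Either choice for q_12 ends in contradiction.
That branch fails; take q_11 = True instead.
Unit clause (¬q_21) forces q_21 = False.
Unit clause (¬q_31) forces q_31 = False.
Unit clause (¬q_41) forces q_41 = False.
Case q_22 = True:
Unit clause (¬q_12) forces q_12 = False.
Unit clause (¬q_32) forces q_32 = False.
Unit clause (q_33) forces q_33 = True.
Unit clause (¬q_42) forces q_42 = False.
Unit clause (q_43) forces q_43 = True.
Now (¬q_43) is unsatisfied and unit — conflict.
That branch fails; take q_22 = False instead.
Unit clause (q_23) forces q_23 = True.
Unit clause (¬q_13) forces q_13 = False.
Unit clause (¬q_33) forces q_33 = False.
Unit clause (q_32) forces q_32 = True.
Unit clause (¬q_12) forces q_12 = False.
Unit clause (¬q_42) forces q_42 = False.
Unit clause (q_43) forces q_43 = True.
Now (¬q_43) is unsatisfied and unit — conflict.
Either choice for q_22 ends in contradiction.
Either choice for q_11 ends in contradiction.
No assignment satisfies every clause.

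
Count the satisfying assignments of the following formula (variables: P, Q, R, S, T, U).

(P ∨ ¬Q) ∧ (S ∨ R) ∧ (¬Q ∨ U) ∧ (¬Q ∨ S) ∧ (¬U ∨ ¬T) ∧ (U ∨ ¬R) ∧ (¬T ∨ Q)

There are 2^6 = 64 truth assignments over (P, Q, R, S, T, U).
Split on S. With S = True, the clauses containing S are satisfied and ¬S drops from the rest; 8 of the 2^5 = 32 assignments to the other variables satisfy what remains.
With S = False, by the same count on the reduced clause set, 2 assignments work.
(One model: P=F, Q=F, R=F, S=T, T=F, U=F.)
Total: 8 + 2 = 10.

10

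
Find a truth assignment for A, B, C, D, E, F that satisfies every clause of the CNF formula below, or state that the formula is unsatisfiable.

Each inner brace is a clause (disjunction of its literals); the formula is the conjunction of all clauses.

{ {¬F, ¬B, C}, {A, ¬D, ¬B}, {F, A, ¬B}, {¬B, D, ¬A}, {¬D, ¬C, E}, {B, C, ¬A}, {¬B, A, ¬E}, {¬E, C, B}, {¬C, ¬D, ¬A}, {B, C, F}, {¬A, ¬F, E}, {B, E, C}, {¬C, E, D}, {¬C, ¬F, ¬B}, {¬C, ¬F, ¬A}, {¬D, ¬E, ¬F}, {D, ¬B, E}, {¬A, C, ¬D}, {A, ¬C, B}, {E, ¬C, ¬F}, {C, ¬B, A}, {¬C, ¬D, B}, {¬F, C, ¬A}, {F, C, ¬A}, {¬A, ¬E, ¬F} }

Suppose F = False.
Suppose A = True.
(C) alone gives C = True.
(¬D) alone gives D = False.
(¬B) alone gives B = False.
(E) alone gives E = True.
All clauses are satisfied.

A ↦ True, B ↦ False, C ↦ True, D ↦ False, E ↦ True, F ↦ False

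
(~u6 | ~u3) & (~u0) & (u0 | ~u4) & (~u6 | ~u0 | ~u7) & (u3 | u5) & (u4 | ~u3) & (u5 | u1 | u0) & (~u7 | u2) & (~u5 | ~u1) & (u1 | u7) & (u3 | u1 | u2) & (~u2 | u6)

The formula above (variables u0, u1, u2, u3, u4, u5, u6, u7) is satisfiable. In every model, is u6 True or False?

True

Suppose u6 = 0.
The clause (~u0) is unit, so u0 = 0.
The clause (~u4) is unit, so u4 = 0.
The clause (~u3) is unit, so u3 = 0.
The clause (u5) is unit, so u5 = 1.
The clause (~u1) is unit, so u1 = 0.
The clause (u7) is unit, so u7 = 1.
The clause (u2) is unit, so u2 = 1.
Now (~u2) is unsatisfied and unit — conflict.
So every satisfying assignment has u6 = True.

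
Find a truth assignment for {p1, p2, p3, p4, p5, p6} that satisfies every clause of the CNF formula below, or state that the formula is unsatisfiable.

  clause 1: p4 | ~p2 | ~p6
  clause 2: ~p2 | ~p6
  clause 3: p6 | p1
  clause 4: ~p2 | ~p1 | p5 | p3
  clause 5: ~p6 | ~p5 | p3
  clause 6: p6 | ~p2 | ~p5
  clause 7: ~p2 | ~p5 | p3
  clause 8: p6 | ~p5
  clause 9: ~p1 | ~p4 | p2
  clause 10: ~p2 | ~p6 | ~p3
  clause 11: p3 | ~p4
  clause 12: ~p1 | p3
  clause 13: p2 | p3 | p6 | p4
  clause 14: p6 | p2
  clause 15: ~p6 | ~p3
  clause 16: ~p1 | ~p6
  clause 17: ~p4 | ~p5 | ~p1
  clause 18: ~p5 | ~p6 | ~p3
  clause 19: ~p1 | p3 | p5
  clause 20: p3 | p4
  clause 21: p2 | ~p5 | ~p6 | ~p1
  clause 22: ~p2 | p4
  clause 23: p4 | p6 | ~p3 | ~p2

Case p2 = 1:
(~p6) alone gives p6 = 0.
(p1) alone gives p1 = 1.
(~p5) alone gives p5 = 0.
(p3) alone gives p3 = 1.
(p4) alone gives p4 = 1.
This assignment satisfies each clause.

p1 ↦ 1,  p2 ↦ 1,  p3 ↦ 1,  p4 ↦ 1,  p5 ↦ 0,  p6 ↦ 0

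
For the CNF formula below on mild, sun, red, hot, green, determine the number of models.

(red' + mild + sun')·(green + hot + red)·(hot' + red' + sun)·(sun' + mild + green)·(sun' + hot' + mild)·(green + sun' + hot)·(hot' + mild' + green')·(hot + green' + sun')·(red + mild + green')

9

There are 2^5 = 32 truth assignments over (mild, sun, red, hot, green).
Split on mild. With mild = 1, the clauses containing mild are satisfied and mild' drops from the rest; 6 of the 2^4 = 16 assignments to the other variables satisfy what remains.
With mild = 0, by the same count on the reduced clause set, 3 assignments work.
(One model: mild=F, sun=F, red=F, hot=T, green=F.)
Total: 6 + 3 = 9.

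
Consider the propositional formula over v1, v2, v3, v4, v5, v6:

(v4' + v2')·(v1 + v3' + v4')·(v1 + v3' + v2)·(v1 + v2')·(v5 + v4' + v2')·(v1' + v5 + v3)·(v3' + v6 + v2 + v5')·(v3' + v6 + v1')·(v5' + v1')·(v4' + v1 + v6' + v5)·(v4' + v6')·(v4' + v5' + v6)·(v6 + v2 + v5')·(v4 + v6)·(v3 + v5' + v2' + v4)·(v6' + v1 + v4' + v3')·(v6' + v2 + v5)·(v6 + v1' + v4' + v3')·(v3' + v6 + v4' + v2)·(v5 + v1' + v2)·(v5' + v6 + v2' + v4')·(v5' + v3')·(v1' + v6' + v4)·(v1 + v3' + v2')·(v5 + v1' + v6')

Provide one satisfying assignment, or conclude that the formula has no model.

v1 ↦ 0, v2 ↦ 0, v3 ↦ 0, v4 ↦ 1, v5 ↦ 0, v6 ↦ 0

Case v4 = 1:
(v2') alone gives v2 = 0.
(v6') alone gives v6 = 0.
(v5') alone gives v5 = 0.
(v3') alone gives v3 = 0.
(v1') alone gives v1 = 0.
This assignment satisfies each clause.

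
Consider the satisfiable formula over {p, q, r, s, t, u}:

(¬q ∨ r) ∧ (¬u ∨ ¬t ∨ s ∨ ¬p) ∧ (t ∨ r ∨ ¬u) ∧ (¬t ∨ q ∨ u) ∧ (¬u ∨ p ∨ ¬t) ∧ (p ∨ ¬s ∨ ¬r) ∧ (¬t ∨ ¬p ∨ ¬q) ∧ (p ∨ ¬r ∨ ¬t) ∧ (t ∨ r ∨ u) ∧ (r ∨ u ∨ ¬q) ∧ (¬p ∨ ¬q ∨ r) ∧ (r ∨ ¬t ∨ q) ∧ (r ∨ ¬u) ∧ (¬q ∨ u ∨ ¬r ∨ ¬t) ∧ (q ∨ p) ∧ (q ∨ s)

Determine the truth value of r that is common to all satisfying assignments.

True

Suppose r = False.
(¬q) alone gives q = False.
(¬t) alone gives t = False.
(¬u) alone gives u = False.
But (u) is also a unit clause — contradiction.
So every satisfying assignment has r = True.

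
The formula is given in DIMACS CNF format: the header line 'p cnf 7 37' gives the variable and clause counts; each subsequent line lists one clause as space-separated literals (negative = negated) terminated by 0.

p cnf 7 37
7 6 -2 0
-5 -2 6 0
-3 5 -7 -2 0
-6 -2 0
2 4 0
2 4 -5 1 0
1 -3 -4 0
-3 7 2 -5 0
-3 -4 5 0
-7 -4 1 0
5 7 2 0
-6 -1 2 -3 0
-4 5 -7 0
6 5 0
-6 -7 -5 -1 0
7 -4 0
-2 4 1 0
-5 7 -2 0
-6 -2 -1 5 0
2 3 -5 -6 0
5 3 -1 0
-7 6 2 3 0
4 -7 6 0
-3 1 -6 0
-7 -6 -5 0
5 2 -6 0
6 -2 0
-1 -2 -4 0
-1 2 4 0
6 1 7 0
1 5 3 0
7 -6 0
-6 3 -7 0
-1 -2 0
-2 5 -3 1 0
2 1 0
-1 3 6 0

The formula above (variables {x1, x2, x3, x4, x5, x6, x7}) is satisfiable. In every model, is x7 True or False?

Suppose x7 = False.
The clause (¬x4) is unit, so x4 = False.
The clause (x2) is unit, so x2 = True.
The clause (x6) is unit, so x6 = True.
Now (¬x6) is unsatisfied and unit — conflict.
So every satisfying assignment has x7 = True.

True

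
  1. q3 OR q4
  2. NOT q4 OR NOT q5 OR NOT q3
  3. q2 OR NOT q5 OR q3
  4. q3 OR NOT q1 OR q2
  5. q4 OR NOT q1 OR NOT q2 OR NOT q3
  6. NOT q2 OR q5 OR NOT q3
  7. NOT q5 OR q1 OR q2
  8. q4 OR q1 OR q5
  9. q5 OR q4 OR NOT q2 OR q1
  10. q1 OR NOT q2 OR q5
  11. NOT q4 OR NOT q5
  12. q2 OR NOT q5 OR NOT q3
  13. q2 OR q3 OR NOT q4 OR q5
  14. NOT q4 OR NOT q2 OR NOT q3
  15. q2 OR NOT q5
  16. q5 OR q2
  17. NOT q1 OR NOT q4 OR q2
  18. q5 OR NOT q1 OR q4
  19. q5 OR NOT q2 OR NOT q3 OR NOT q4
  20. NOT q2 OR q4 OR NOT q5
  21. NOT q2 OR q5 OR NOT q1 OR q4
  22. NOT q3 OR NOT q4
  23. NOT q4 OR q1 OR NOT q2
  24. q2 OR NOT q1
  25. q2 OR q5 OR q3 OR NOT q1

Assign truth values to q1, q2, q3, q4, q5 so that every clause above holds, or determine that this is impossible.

q1=true; q2=true; q3=false; q4=true; q5=false

Case q3 = false:
From the singleton clause (q4), q4 = true.
From the singleton clause (NOT q5), q5 = false.
From the singleton clause (q2), q2 = true.
From the singleton clause (q1), q1 = true.
All clauses are satisfied.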